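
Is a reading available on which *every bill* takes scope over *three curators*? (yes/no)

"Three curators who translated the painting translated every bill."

Yes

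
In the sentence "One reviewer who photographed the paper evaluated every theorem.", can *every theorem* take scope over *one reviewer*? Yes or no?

*every theorem* is a matrix argument; only *one reviewer* is modified by the relative clause *who photographed the paper*, so the RC island is irrelevant to the target quantifier.
Ordinary QR to a clause-peripheral position gives the wide-scope LF for the lower DP.

Yes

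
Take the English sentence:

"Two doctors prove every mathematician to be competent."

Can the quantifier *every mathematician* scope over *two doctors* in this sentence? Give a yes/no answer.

Yes

*every mathematician* is an ECM subject; ECM complements are not islands, and the embedded quantifier may take matrix scope.
No island intervenes, so both surface and inverse scope are derivable.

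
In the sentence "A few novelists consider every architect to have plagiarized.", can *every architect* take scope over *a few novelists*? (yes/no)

Yes

The ECM infinitive is scope-transparent — *every architect* is free to raise above *a few novelists*.
Ordinary QR to a clause-peripheral position gives the wide-scope LF for the lower DP.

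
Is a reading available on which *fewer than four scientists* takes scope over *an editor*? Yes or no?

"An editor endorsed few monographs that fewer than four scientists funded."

No

*fewer than four scientists* is embedded in the relative clause *that fewer than four scientists funded* modifying *few monographs*.
QR out of a relative clause is ruled out by the relative-clause island constraint.
*fewer than four scientists* > *an editor* would require crossing that boundary, which is illicit.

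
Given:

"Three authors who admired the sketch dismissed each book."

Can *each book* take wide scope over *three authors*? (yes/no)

Yes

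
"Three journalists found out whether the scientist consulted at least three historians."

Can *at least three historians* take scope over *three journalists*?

No

The target quantifier *at least three historians* is part of the embedded question *whether the scientist consulted at least three historians*.
QR across an interrogative CP boundary is ruled out as a wh-island violation.
*at least three historians* > *three journalists* would require crossing that boundary, which is illicit.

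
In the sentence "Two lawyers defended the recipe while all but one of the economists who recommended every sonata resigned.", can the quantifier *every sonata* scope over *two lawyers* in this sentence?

No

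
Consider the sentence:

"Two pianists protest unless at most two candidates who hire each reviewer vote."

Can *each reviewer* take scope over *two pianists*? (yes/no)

No

*each reviewer* occurs within the relative clause *who hire each reviewer*, which is itself inside the adjunct *unless at most two candidates who hire each reviewer vote*.
Nested islands: the RC island is itself inside an adjunct island, so wide scope is doubly excluded.
So the wide-scope reading for *each reviewer* is blocked.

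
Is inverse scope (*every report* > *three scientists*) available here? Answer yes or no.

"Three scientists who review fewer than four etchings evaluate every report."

The relative clause *who review fewer than four etchings* modifies *three scientists*, but *every report* is not inside that relative clause — it is an argument of the matrix verb.
Since no island is crossed, the inverse ordering is licensed alongside surface scope.

Yes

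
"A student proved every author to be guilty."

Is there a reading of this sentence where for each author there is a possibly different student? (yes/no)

The paraphrase describes the scope ordering *every author* > *a student*.
ECM infinitives lack a CP barrier, so *every author* can QR over the matrix subject *a student*.
With no island boundary between them, the object can take inverse scope over the subject via ordinary QR within the clause.
Both orderings are possible: *a student* > *every author* and *every author* > *a student*.

Yes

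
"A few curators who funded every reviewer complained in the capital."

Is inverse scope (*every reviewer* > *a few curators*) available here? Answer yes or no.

The DP *every reviewer* is contained in the relative clause *who funded every reviewer*.
Quantifiers inside a relative clause are trapped there; the RC boundary blocks QR.
So the wide-scope reading for *every reviewer* is blocked.

No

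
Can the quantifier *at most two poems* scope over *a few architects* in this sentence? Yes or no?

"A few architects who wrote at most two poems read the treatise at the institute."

*at most two poems* is embedded in the relative clause *who wrote at most two poems*.
A relative clause is a scope island — quantifier raising cannot cross its boundary.
So *at most two poems* cannot raise to a position above *a few architects*.

No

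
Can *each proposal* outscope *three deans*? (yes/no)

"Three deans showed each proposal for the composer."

Yes

*each proposal* and *three deans* are in the same minimal clause.
With no island boundary between them, the object can take inverse scope over the subject via ordinary QR within the clause.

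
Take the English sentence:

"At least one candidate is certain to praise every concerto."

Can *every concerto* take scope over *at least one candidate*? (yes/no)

Yes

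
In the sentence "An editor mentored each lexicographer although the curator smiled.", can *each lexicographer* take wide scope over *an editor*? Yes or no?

*each lexicographer* is a matrix argument; the adjunct is an island but the target quantifier is outside it.
QR within a single clause is free, so the lower quantifier may take scope over the higher one.

Yes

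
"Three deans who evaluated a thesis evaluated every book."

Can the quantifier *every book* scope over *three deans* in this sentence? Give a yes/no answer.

The RC *who evaluated a thesis* is an island, but *every book* is not inside it — it is the matrix object, a clausemate of *three deans*.
QR within a single clause is free, so the lower quantifier may take scope over the higher one.

Yes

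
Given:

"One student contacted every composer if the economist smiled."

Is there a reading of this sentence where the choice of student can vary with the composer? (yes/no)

Yes

The paraphrase describes the scope ordering *every composer* > *one student*.
Neither queried DP is inside the adjunct, so the adjunct-island constraint does not apply.
Since no island is crossed, the inverse ordering is licensed alongside surface scope.
So *every composer* > *one student* is among the available readings.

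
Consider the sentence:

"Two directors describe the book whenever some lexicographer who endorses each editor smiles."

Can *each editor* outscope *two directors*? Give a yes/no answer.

*each editor* occurs within the relative clause *who endorses each editor*, which is itself inside the adjunct *whenever some lexicographer who endorses each editor smiles*.
Nested islands: the RC island is itself inside an adjunct island, so wide scope is doubly excluded.
So *each editor* cannot raise high enough to outscope *two directors*; only the surface ordering *two directors* > *each editor* is available.

No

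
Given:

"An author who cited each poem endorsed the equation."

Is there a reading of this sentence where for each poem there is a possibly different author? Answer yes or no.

The described interpretation is the *each poem* > *an author* scoping.
Structurally, *each poem* is inside the relative clause *who cited each poem*.
A relative clause is a scope island — quantifier raising cannot cross its boundary.
The inverse ordering *each poem* > *an author* is therefore underivable.
(Only the surface reading survives: one fixed author with respect to all the relevant poems.)

No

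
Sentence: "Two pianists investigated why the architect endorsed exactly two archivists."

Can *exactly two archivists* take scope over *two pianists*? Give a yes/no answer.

No

*exactly two archivists* is embedded in the embedded question *why the architect endorsed exactly two archivists*.
Embedded wh-clauses are opaque for QR, so the quantifier stays inside the question.
The inverse ordering *exactly two archivists* > *two pianists* is therefore underivable.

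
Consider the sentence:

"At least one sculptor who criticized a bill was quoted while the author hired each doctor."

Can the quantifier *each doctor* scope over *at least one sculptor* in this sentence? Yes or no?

No

*each doctor* sits inside the adjunct clause *while the author hired each doctor*.
The adjunct-island constraint bars QR out of an adverbial clause.
The inverse ordering *each doctor* > *at least one sculptor* is therefore underivable.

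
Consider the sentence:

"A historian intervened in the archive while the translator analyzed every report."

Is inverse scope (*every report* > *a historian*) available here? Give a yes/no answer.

No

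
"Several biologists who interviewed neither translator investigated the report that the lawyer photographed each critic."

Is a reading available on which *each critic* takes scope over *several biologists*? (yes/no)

Structurally, *each critic* is inside the complex NP *the report that the lawyer photographed each critic*.
The Complex NP Constraint bars QR out of the complement clause of a noun.
So *each critic* cannot raise high enough to outscope *several biologists*; only the surface ordering *several biologists* > *each critic* is available.

No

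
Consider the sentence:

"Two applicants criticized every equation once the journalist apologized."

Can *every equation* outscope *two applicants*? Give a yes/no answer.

Yes

The adjunct island is irrelevant here — *every equation* and *two applicants* are both in the matrix clause.
No island intervenes, so both surface and inverse scope are derivable.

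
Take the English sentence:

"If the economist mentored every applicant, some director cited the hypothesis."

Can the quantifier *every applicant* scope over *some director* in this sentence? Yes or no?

No

*every applicant* sits inside the adjunct clause *if the economist mentored every applicant*.
Scope out of an adjunct clause is unavailable: QR respects the adjunct-island constraint.
So *every applicant* cannot raise to a position above *some director*.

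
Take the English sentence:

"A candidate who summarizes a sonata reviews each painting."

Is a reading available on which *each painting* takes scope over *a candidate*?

Although the sentence contains a relative clause (*who summarizes a sonata*), *each painting* is outside it, in the matrix VP.
QR within a single clause is free, so the lower quantifier may take scope over the higher one.

Yes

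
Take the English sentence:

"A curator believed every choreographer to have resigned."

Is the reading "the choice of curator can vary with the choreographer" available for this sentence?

The paraphrase describes the scope ordering *every choreographer* > *a curator*.
This is an ECM construction: *every choreographer* is the infinitival subject, Case-marked by the matrix verb, and the infinitive is transparent for QR.
Ordinary QR to a clause-peripheral position gives the wide-scope LF for the lower DP.

Yes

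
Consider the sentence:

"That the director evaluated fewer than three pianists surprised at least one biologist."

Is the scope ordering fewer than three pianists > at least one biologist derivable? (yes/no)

No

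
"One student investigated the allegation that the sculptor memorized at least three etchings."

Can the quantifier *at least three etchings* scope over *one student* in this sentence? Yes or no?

No

The target quantifier *at least three etchings* is part of the complex NP *the allegation that the sculptor memorized at least three etchings*.
The Complex NP Constraint bars QR out of the complement clause of a noun.
So *at least three etchings* cannot raise high enough to outscope *one student*; only the surface ordering *one student* > *at least three etchings* is available.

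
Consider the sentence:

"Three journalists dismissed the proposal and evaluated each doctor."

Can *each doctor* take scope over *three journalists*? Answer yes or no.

No

The target quantifier *each doctor* is part of one conjunct of the coordinate structure (*evaluated each doctor*).
A quantifier cannot raise out of one conjunct of a coordination across the whole coordinate structure — the CSC applies to QR.
There is no licit LF on which *each doctor* c-commands *three journalists*.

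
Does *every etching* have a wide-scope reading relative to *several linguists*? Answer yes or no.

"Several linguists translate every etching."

Both DPs are arguments of the same predicate; there is no clause or island boundary between them.
With no island boundary between them, the object can take inverse scope over the subject via ordinary QR within the clause.

Yes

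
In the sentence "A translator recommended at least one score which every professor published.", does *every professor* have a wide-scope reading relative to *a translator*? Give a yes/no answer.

The target quantifier *every professor* is part of the relative clause *which every professor published* modifying *at least one score*.
The relative clause forms an island for QR, so the quantifier is confined to the head noun's restrictor.
The inverse ordering *every professor* > *a translator* is therefore underivable.

No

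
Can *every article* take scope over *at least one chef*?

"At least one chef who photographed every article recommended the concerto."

The target quantifier *every article* is part of the relative clause *who photographed every article*.
Quantifiers inside a relative clause are trapped there; the RC boundary blocks QR.
The inverse ordering *every article* > *at least one chef* is therefore underivable.
(Only the surface reading survives: one fixed chef with respect to all the relevant articles.)

No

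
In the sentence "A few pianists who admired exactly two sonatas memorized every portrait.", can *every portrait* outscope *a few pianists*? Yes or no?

Yes

*every portrait* sits in the matrix clause, not in the relative clause on *a few pianists*.
Clause-internal QR can adjoin the lower DP above the subject, yielding the inverse reading.
Both orderings are possible: *a few pianists* > *every portrait* and *every portrait* > *a few pianists*.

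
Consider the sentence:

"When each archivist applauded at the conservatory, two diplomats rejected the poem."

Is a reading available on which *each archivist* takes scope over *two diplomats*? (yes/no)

The DP *each archivist* is contained in the adjunct clause *when each archivist applauded at the conservatory*.
Scope out of an adjunct clause is unavailable: QR respects the adjunct-island constraint.
There is no licit LF on which *each archivist* c-commands *two diplomats*.

No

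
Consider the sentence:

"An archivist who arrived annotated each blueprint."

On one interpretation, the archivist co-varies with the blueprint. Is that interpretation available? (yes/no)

Yes

This is the *each blueprint* > *an archivist* reading.
The relative clause *who arrived* modifies *an archivist*, but *each blueprint* is not inside that relative clause — it is an argument of the matrix verb.
QR within a single clause is free, so the lower quantifier may take scope over the higher one.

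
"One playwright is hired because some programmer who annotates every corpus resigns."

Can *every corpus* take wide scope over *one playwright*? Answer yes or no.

No

*every corpus* is embedded in the relative clause *who annotates every corpus*, which is itself inside the adjunct *because some programmer who annotates every corpus resigns*.
Two island boundaries intervene — the relative clause and the adjunct. Either alone would block QR.
So *every corpus* cannot raise high enough to outscope *one playwright*; only the surface ordering *one playwright* > *every corpus* is available.
(Only the surface reading survives: one fixed playwright with respect to all the relevant corpora.)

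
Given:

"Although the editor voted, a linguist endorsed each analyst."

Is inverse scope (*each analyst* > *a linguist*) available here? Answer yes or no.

Yes

The adjunct island is irrelevant here — *each analyst* and *a linguist* are both in the matrix clause.
Since no island is crossed, the inverse ordering is licensed alongside surface scope.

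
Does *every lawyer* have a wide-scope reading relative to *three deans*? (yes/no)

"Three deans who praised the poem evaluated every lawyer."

Yes

*every lawyer* is a matrix argument; only *three deans* is modified by the relative clause *who praised the poem*, so the RC island is irrelevant to the target quantifier.
With no island boundary between them, the object can take inverse scope over the subject via ordinary QR within the clause.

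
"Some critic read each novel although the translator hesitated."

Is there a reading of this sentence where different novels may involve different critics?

That reading corresponds to *each novel* > *some critic*.
The adjunct island is irrelevant here — *each novel* and *some critic* are both in the matrix clause.
Since no island is crossed, the inverse ordering is licensed alongside surface scope.

Yes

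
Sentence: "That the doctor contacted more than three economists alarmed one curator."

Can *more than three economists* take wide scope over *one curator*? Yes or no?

No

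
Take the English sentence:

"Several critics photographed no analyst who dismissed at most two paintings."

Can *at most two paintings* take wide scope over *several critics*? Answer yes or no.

No

The target quantifier *at most two paintings* is part of the relative clause *who dismissed at most two paintings* modifying *no analyst*.
A relative clause is a scope island — quantifier raising cannot cross its boundary.
So the wide-scope reading for *at most two paintings* is blocked.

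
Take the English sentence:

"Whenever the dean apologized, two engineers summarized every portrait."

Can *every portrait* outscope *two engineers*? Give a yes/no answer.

Yes

Neither queried DP is inside the adjunct, so the adjunct-island constraint does not apply.
QR within a single clause is free, so the lower quantifier may take scope over the higher one.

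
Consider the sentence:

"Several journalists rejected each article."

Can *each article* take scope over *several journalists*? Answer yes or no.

Yes

*several journalists* and *each article* are co-arguments of the matrix verb, with nothing but a clause-internal boundary between them.
Clause-internal QR can adjoin the lower DP above the subject, yielding the inverse reading.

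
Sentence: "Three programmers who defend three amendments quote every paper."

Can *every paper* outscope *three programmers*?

Yes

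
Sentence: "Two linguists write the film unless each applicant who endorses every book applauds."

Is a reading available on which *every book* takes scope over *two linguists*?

No

Structurally, *every book* is inside the relative clause *who endorses every book*, which is itself inside the adjunct *unless each applicant who endorses every book applauds*.
Even if one barrier were somehow void, the other would still block QR.
There is no licit LF on which *every book* c-commands *two linguists*.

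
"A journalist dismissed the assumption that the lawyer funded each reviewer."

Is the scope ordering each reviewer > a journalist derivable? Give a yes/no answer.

The DP *each reviewer* is contained in the complex NP *the assumption that the lawyer funded each reviewer*.
Since the clause is the complement of a nominal head, the CNPC blocks scope extraction.
There is no licit LF on which *each reviewer* c-commands *a journalist*.

No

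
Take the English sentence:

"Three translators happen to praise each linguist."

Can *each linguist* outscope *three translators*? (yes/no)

Raising constructions are monoclausal for scope purposes; *each linguist* is not separated from *three translators* by any island.
QR within a single clause is free, so the lower quantifier may take scope over the higher one.

Yes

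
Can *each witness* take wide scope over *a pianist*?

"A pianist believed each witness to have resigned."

Yes

This is an ECM construction: *each witness* is the infinitival subject, Case-marked by the matrix verb, and the infinitive is transparent for QR.
Ordinary QR to a clause-peripheral position gives the wide-scope LF for the lower DP.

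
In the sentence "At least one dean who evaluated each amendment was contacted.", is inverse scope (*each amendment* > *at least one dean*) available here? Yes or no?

No

The DP *each amendment* is contained in the relative clause *who evaluated each amendment*.
QR out of a relative clause is ruled out by the relative-clause island constraint.
So *each amendment* cannot raise high enough to outscope *at least one dean*; only the surface ordering *at least one dean* > *each amendment* is available.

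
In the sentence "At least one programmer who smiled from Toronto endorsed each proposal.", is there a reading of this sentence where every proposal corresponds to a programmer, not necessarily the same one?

This is the *each proposal* > *at least one programmer* reading.
The relative clause *who smiled from Toronto* modifies *at least one programmer*, but *each proposal* is not inside that relative clause — it is an argument of the matrix verb.
QR within a single clause is free, so the lower quantifier may take scope over the higher one.

Yes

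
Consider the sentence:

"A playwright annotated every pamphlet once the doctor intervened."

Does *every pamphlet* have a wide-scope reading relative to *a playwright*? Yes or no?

Yes

Neither queried DP is inside the adjunct, so the adjunct-island constraint does not apply.
QR within a single clause is free, so the lower quantifier may take scope over the higher one.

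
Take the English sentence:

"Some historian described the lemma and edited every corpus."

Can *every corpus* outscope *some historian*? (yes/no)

No

The target quantifier *every corpus* is part of one conjunct of the coordinate structure (*edited every corpus*).
Coordinate structures are islands for non-across-the-board movement, QR included.
*every corpus* > *some historian* would require crossing that boundary, which is illicit.
(Only the surface reading survives: one fixed historian with respect to all the relevant corpora.)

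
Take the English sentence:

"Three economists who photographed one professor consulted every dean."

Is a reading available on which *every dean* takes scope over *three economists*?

*every dean* sits in the matrix clause, not in the relative clause on *three economists*.
Nothing blocks QR of the lower DP to a position above the higher one, so inverse scope is available.

Yes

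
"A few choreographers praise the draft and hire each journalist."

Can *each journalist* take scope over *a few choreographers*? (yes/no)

No

The target quantifier *each journalist* is part of one conjunct of the coordinate structure (*hire each journalist*).
QR out of a conjunct would have to apply non-ATB, which the CSC forbids.
*each journalist* is confined to the island and cannot take scope over *a few choreographers*.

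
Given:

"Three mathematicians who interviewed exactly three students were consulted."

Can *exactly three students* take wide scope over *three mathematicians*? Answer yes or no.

No

*exactly three students* sits inside the relative clause *who interviewed exactly three students*.
Relative clauses block scope extraction: QR cannot target a position outside the modified NP.
So *exactly three students* cannot raise to a position above *three mathematicians*.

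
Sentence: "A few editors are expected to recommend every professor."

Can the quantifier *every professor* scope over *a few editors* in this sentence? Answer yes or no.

*every professor* is inside a raising infinitive, which is transparent to QR (no CP barrier), so it behaves as a matrix argument.
Since no island is crossed, the inverse ordering is licensed alongside surface scope.
So *every professor* > *a few editors* is among the available readings.

Yes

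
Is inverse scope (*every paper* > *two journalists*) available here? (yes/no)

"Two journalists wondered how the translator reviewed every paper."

No

The target quantifier *every paper* is part of the embedded question *how the translator reviewed every paper*.
The wh-island constraint blocks QR out of an embedded interrogative.
There is no licit LF on which *every paper* c-commands *two journalists*.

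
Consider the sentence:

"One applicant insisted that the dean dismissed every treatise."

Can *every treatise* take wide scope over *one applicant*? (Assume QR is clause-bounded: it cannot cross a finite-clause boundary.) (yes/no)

No

*every treatise* sits inside the finite complement clause *that the dean dismissed every treatise*.
QR is clause-bounded, so the finite complement is a scope island for the embedded quantifier.
So *every treatise* cannot raise to a position above *one applicant*.
(Only the surface reading survives: one fixed applicant with respect to all the relevant treatises.)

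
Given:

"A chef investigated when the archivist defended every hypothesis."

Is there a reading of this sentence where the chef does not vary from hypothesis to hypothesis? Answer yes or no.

That reading corresponds to *a chef* > *every hypothesis*.
Nothing needs to raise for *a chef* > *every hypothesis*, so no island constraint is at stake.

Yes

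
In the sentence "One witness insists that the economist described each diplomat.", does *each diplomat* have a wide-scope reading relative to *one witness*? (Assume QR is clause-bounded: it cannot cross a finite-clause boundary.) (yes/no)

No

Structurally, *each diplomat* is inside the finite complement clause *that the economist described each diplomat*.
Finite CP is the ceiling for QR here, by assumption.
There is no licit LF on which *each diplomat* c-commands *one witness*.
(Only the surface reading survives: one fixed witness with respect to all the relevant diplomats.)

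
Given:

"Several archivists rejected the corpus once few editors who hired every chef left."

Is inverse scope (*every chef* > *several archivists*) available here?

Structurally, *every chef* is inside the relative clause *who hired every chef*, which is itself inside the adjunct *once few editors who hired every chef left*.
Two island boundaries intervene — the relative clause and the adjunct. Either alone would block QR.
So *every chef* cannot raise to a position above *several archivists*.

No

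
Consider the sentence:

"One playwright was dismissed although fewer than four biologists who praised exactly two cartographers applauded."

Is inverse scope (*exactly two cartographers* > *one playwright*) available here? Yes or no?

No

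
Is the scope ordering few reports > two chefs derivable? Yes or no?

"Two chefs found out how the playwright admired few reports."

The DP *few reports* is contained in the embedded question *how the playwright admired few reports*.
An indirect question is a wh-island; the filled [Spec,CP] blocks QR across the CP edge.
There is no licit LF on which *few reports* c-commands *two chefs*.

No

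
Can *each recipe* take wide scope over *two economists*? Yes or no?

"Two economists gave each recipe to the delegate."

Yes

*each recipe* is the matrix object and *two economists* the matrix subject; the two are clausemates.
Nothing blocks QR of the lower DP to a position above the higher one, so inverse scope is available.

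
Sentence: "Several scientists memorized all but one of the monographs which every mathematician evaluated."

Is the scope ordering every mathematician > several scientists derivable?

No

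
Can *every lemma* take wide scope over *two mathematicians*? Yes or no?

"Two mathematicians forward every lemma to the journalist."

*two mathematicians* and *every lemma* are co-arguments of the matrix verb, with nothing but a clause-internal boundary between them.
Ordinary QR to a clause-peripheral position gives the wide-scope LF for the lower DP.

Yes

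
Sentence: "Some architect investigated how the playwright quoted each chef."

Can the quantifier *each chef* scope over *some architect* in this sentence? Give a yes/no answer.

*each chef* sits inside the embedded question *how the playwright quoted each chef*.
The wh-island constraint blocks QR out of an embedded interrogative.
So *each chef* cannot raise high enough to outscope *some architect*; only the surface ordering *some architect* > *each chef* is available.
(Only the surface reading survives: one fixed architect with respect to all the relevant chefs.)

No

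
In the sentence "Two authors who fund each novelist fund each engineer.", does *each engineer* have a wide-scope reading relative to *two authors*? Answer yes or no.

Yes

The RC *who fund each novelist* is an island, but *each engineer* is not inside it — it is the matrix object, a clausemate of *two authors*.
Clause-internal QR can adjoin the lower DP above the subject, yielding the inverse reading.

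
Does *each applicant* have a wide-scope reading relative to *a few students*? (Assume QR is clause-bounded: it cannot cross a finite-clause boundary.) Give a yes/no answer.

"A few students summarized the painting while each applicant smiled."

The DP *each applicant* is contained in the adjunct clause *while each applicant smiled*.
Adverbial clauses are not L-marked, so they are barriers for QR — the quantifier cannot escape the adjunct.
So the wide-scope reading for *each applicant* is blocked.

No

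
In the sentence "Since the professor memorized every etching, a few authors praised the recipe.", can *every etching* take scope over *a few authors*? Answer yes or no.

*every etching* sits inside the adjunct clause *since the professor memorized every etching*.
Scope out of an adjunct clause is unavailable: QR respects the adjunct-island constraint.
The ordering *every etching* > *a few authors* is therefore underivable.

No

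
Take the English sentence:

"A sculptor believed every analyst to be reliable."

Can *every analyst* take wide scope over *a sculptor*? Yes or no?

Yes

ECM infinitives lack a CP barrier, so *every analyst* can QR over the matrix subject *a sculptor*.
Clause-internal QR can adjoin the lower DP above the subject, yielding the inverse reading.
So *every analyst* > *a sculptor* is among the available readings.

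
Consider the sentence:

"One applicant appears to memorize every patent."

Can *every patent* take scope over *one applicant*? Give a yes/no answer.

Yes

*every patent* is inside a raising infinitive, which is transparent to QR (no CP barrier), so it behaves as a matrix argument.
Since no island is crossed, the inverse ordering is licensed alongside surface scope.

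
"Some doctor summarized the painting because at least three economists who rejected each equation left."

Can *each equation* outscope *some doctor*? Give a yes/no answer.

*each equation* is embedded in the relative clause *who rejected each equation*, which is itself inside the adjunct *because at least three economists who rejected each equation left*.
Two island boundaries intervene — the relative clause and the adjunct. Either alone would block QR.
*each equation* > *some doctor* would require crossing that boundary, which is illicit.

No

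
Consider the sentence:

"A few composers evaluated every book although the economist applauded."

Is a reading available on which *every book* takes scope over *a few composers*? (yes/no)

Yes

The adjunct clause does not contain *every book*, which is the matrix object.
Ordinary QR to a clause-peripheral position gives the wide-scope LF for the lower DP.
So *every book* > *a few composers* is among the available readings.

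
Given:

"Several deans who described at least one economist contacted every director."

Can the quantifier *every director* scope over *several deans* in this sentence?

Yes

Although the sentence contains a relative clause (*who described at least one economist*), *every director* is outside it, in the matrix VP.
QR within a single clause is free, so the lower quantifier may take scope over the higher one.
The sentence is scopally ambiguous between *several deans* > *every director* and *every director* > *several deans*.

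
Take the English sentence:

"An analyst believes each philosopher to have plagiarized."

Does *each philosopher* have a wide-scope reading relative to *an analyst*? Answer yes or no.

Yes

The ECM infinitive is scope-transparent — *each philosopher* is free to raise above *an analyst*.
Clause-internal QR can adjoin the lower DP above the subject, yielding the inverse reading.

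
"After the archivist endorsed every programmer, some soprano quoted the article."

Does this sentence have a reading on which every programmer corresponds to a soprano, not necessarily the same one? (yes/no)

The described interpretation is the *every programmer* > *some soprano* scoping.
*every programmer* is embedded in the adjunct clause *after the archivist endorsed every programmer*.
Scope out of an adjunct clause is unavailable: QR respects the adjunct-island constraint.
*every programmer* > *some soprano* would require crossing that boundary, which is illicit.

No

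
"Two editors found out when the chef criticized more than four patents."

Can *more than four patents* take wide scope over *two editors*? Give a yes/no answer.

No

The DP *more than four patents* is contained in the embedded question *when the chef criticized more than four patents*.
The wh-island constraint blocks QR out of an embedded interrogative.
So the wide-scope reading for *more than four patents* is blocked.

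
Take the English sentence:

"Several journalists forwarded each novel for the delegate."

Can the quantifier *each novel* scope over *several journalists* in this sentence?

*each novel* and *several journalists* are in the same minimal clause.
Clause-internal QR can adjoin the lower DP above the subject, yielding the inverse reading.

Yes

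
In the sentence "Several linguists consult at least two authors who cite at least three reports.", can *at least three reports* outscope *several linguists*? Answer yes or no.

*at least three reports* sits inside the relative clause *who cite at least three reports* modifying *at least two authors*.
QR out of a relative clause is ruled out by the relative-clause island constraint.
So *at least three reports* cannot raise high enough to outscope *several linguists*; only the surface ordering *several linguists* > *at least three reports* is available.

No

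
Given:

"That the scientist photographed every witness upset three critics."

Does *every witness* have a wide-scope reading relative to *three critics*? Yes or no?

*every witness* is embedded in the sentential subject *that the scientist photographed every witness*.
The subject-island constraint blocks QR out of a clausal subject.
*every witness* is confined to the island and cannot take scope over *three critics*.

No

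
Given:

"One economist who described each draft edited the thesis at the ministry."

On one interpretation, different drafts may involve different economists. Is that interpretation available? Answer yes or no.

No

The paraphrase describes the scope ordering *each draft* > *one economist*.
Structurally, *each draft* is inside the relative clause *who described each draft*.
The relative clause forms an island for QR, so the quantifier is confined to the head noun's restrictor.
So *each draft* cannot raise to a position above *one economist*.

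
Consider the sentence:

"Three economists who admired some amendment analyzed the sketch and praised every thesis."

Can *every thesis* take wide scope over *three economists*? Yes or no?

No

*every thesis* is embedded in one conjunct of the coordinate structure (*praised every thesis*).
QR out of a conjunct would have to apply non-ATB, which the CSC forbids.
So *every thesis* cannot raise high enough to outscope *three economists*; only the surface ordering *three economists* > *every thesis* is available.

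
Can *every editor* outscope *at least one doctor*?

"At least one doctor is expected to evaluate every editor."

Yes

*every editor* is inside a raising infinitive, which is transparent to QR (no CP barrier), so it behaves as a matrix argument.
QR within a single clause is free, so the lower quantifier may take scope over the higher one.
Both orderings are possible: *at least one doctor* > *every editor* and *every editor* > *at least one doctor*.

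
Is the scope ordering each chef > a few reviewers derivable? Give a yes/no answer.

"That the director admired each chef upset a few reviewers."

No

*each chef* occurs within the sentential subject *that the director admired each chef*.
Clausal subjects are scope islands; QR from inside the subject into the matrix is barred.
*each chef* > *a few reviewers* would require crossing that boundary, which is illicit.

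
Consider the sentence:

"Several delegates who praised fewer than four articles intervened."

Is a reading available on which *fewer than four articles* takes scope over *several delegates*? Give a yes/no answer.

*fewer than four articles* occurs within the relative clause *who praised fewer than four articles*.
Quantifiers inside a relative clause are trapped there; the RC boundary blocks QR.
So *fewer than four articles* cannot raise to a position above *several delegates*.

No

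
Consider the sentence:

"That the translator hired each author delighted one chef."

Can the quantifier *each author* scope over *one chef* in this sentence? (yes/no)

*each author* occurs within the sentential subject *that the translator hired each author*.
Clausal subjects are scope islands; QR from inside the subject into the matrix is barred.
So *each author* cannot raise to a position above *one chef*.

No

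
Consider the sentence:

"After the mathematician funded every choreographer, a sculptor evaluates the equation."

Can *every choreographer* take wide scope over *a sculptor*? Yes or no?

The DP *every choreographer* is contained in the adjunct clause *after the mathematician funded every choreographer*.
Adverbial clauses are not L-marked, so they are barriers for QR — the quantifier cannot escape the adjunct.
*every choreographer* is confined to the island and cannot take scope over *a sculptor*.

No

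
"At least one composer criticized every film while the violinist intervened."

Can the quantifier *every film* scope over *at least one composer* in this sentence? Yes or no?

Although there is an adjunct clause, *every film* is in the main clause, not inside the adjunct.
Nothing blocks QR of the lower DP to a position above the higher one, so inverse scope is available.

Yes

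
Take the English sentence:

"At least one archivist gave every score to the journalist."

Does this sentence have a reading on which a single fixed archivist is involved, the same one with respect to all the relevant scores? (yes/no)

The described interpretation is the *at least one archivist* > *every score* scoping.
Nothing needs to raise for *at least one archivist* > *every score*, so no island constraint is at stake.

Yes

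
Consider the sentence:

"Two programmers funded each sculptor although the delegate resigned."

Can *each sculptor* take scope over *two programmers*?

Neither queried DP is inside the adjunct, so the adjunct-island constraint does not apply.
Ordinary QR to a clause-peripheral position gives the wide-scope LF for the lower DP.

Yes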